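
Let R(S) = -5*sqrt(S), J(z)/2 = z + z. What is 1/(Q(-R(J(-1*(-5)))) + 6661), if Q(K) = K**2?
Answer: 1/7161 ≈ 0.00013965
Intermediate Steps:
J(z) = 4*z (J(z) = 2*(z + z) = 2*(2*z) = 4*z)
1/(Q(-R(J(-1*(-5)))) + 6661) = 1/((-(-5)*sqrt(4*(-1*(-5))))**2 + 6661) = 1/((-(-5)*sqrt(4*5))**2 + 6661) = 1/((-(-5)*sqrt(20))**2 + 6661) = 1/((-(-5)*2*sqrt(5))**2 + 6661) = 1/((-(-10)*sqrt(5))**2 + 6661) = 1/((10*sqrt(5))**2 + 6661) = 1/(500 + 6661) = 1/7161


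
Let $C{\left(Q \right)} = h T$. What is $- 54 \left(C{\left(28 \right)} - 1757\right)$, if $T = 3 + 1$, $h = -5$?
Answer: $95958$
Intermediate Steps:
$T = 4$
$C{\left(Q \right)} = -20$ ($C{\left(Q \right)} = \left(-5\right) 4 = -20$)
$- 54 \left(C{\left(28 \right)} - 1757\right) = - 54 \left(-20 - 1757\right) = \left(-54\right) \left(-1777\right) = 95958$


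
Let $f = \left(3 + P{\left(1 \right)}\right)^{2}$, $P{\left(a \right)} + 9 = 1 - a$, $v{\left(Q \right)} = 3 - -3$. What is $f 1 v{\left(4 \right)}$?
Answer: $216$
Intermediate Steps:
$v{\left(Q \right)} = 6$ ($v{\left(Q \right)} = 3 + 3 = 6$)
$P{\left(a \right)} = -8 - a$ ($P{\left(a \right)} = -9 - \left(-1 + a\right) = -8 - a$)
$f = 36$ ($f = \left(3 - 9\right)^{2} = \left(-6\right)^{2} = 36$)
$f 1 v{\left(4 \right)} = 36 \cdot 1 \cdot 6 = 36 \cdot 6 = 216$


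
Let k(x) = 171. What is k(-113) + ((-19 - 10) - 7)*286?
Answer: -10125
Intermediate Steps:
k(-113) + ((-19 - 10) - 7)*286 = 171 + ((-19 - 10) - 7)*286 = 171 + (-29 - 7)*286 = 171 - 36*286 = 171 - 10296 = -10125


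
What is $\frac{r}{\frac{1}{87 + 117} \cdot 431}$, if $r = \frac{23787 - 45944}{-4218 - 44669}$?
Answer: $\frac{4520028}{21070297} \approx 0.21452$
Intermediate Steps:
$r = \frac{22157}{48887}$ ($r = - \frac{22157}{-48887} = \left(-22157\right) \left(- \frac{1}{48887}\right) = \frac{22157}{48887} \approx 0.45323$)
$\frac{r}{\frac{1}{87 + 117} \cdot 431} = \frac{22157}{48887 \frac{1}{87 + 117} \cdot 431} = \frac{22157}{48887 \cdot \frac{1}{204} \cdot 431} = \frac{22157}{48887 \cdot \frac{431}{204}} = \frac{22157}{48887} \cdot \frac{204}{431} = \frac{4520028}{21070297}$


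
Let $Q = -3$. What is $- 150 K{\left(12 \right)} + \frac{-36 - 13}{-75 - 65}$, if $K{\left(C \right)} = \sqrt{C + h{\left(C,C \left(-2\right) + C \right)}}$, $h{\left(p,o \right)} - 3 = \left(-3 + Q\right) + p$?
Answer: $\frac{7}{20} - 150 \sqrt{21} \approx -687.04$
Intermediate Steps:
$h{\left(p,o \right)} = -3 + p$ ($h{\left(p,o \right)} = 3 + \left(\left(-3 - 3\right) + p\right) = 3 + \left(-6 + p\right) = -3 + p$)
$K{\left(C \right)} = \sqrt{-3 + 2 C}$ ($K{\left(C \right)} = \sqrt{C + \left(-3 + C\right)} = \sqrt{-3 + 2 C}$)
$- 150 K{\left(12 \right)} + \frac{-36 - 13}{-75 - 65} = - 150 \sqrt{-3 + 2 \cdot 12} + \frac{-36 - 13}{-75 - 65} = - 150 \sqrt{-3 + 24} - \frac{49}{-140} = - 150 \sqrt{21} - - \frac{7}{20} = - 150 \sqrt{21} + \frac{7}{20} = \frac{7}{20} - 150 \sqrt{21}$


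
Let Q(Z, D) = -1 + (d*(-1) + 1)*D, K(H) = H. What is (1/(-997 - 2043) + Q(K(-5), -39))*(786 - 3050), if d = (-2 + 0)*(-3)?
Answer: -166901797/380 ≈ -4.3922e+5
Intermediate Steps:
d = 6 (d = -2*(-3) = 6)
Q(Z, D) = -1 - 5*D (Q(Z, D) = -1 + (6*(-1) + 1)*D = -1 + (-6 + 1)*D = -1 - 5*D)
(1/(-997 - 2043) + Q(K(-5), -39))*(786 - 3050) = (1/(-997 - 2043) + (-1 - 5*(-39)))*(786 - 3050) = (1/(-3040) + (-1 + 195))*(-2264) = (-1/3040 + 194)*(-2264) = (589759/3040)*(-2264) = -166901797/380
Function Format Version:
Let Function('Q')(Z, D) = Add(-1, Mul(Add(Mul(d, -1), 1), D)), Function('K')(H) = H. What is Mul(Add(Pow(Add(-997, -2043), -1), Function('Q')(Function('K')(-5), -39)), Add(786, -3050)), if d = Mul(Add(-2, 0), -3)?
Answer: Rational(-166901797, 380) ≈ -4.3922e+5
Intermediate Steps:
d = 6 (d = Mul(-2, -3) = 6)
Function('Q')(Z, D) = Add(-1, Mul(-5, D)) (Function('Q')(Z, D) = Add(-1, Mul(Add(Mul(6, -1), 1), D)) = Add(-1, Mul(Add(-6, 1), D)) = Add(-1, Mul(-5, D)))
Mul(Add(Pow(Add(-997, -2043), -1), Function('Q')(Function('K')(-5), -39)), Add(786, -3050)) = Mul(Add(Pow(Add(-997, -2043), -1), Add(-1, Mul(-5, -39))), Add(786, -3050)) = Mul(Add(Pow(-3040, -1), Add(-1, 195)), -2264) = Mul(Add(Rational(-1, 3040), 194), -2264) = Mul(Rational(589759, 3040), -2264) = Rational(-166901797, 380)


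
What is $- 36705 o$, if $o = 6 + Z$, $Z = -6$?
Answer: $0$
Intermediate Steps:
$o = 0$ ($o = 6 - 6 = 0$)
$- 36705 o = \left(-36705\right) 0 = 0$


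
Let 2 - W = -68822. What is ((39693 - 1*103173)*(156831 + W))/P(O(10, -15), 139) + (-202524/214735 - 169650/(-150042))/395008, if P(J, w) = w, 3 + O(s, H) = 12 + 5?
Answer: -30384507483235710163794477/294839130855722240 ≈ -1.0305e+8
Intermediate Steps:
W = 68824 (W = 2 - 1*(-68822) = 2 + 68822 = 68824)
O(s, H) = 14 (O(s, H) = -3 + (12 + 5) = -3 + 17 = 14)
((39693 - 1*103173)*(156831 + W))/P(O(10, -15), 139) + (-202524/214735 - 169650/(-150042))/395008 = ((39693 - 1*103173)*(156831 + 68824))/139 + (-202524/214735 - 169650/(-150042))/395008 = ((39693 - 103173)*225655)*(1/139) + (-202524*1/214735 - 169650*(-1/150042))*(1/395008) = -63480*225655*(1/139) + (-202524/214735 + 28275/25007)*(1/395008) = -14324579400*1/139 + (1007114457/5369878145)*(1/395008) = -14324579400/139 + 1007114457/2121144826300160 = -30384507483235710163794477/294839130855722240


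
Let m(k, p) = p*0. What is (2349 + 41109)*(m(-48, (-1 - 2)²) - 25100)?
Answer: -1090795800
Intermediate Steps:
m(k, p) = 0
(2349 + 41109)*(m(-48, (-1 - 2)²) - 25100) = (2349 + 41109)*(0 - 25100) = 43458*(-25100) = -1090795800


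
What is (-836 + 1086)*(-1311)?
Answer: -327750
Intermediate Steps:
(-836 + 1086)*(-1311) = 250*(-1311) = -327750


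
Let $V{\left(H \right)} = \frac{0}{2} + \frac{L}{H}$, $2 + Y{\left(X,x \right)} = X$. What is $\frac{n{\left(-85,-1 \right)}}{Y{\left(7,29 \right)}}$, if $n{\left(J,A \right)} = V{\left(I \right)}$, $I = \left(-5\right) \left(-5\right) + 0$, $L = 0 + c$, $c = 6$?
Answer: $\frac{6}{125} \approx 0.048$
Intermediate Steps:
$Y{\left(X,x \right)} = -2 + X$
$L = 6$ ($L = 0 + 6 = 6$)
$I = 25$ ($I = 25 + 0 = 25$)
$V{\left(H \right)} = \frac{6}{H}$ ($V{\left(H \right)} = \frac{0}{2} + \frac{6}{H} = 0 \cdot \frac{1}{2} + \frac{6}{H} = 0 + \frac{6}{H} = \frac{6}{H}$)
$n{\left(J,A \right)} = \frac{6}{25}$
$\frac{n{\left(-85,-1 \right)}}{Y{\left(7,29 \right)}} = \frac{6}{25 \left(-2 + 7\right)} = \frac{6}{25 \cdot 5} = \frac{6}{25} \cdot \frac{1}{5} = \frac{6}{125}$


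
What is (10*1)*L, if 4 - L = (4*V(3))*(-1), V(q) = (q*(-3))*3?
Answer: -1040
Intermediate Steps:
V(q) = -9*q (V(q) = -3*q*3 = -9*q)
L = -104 (L = 4 - 4*(-9*3)*(-1) = 4 - 4*(-27)*(-1) = 4 - (-108)*(-1) = 4 - 1*108 = 4 - 108 = -104)
(10*1)*L = (10*1)*(-104) = 10*(-104) = -1040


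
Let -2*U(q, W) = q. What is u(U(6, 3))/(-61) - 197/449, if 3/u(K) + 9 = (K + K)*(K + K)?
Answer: -108602/246501 ≈ -0.44057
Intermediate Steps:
U(q, W) = -q/2
u(K) = 3/(-9 + 4*K**2) (u(K) = 3/(-9 + (K + K)*(K + K)) = 3/(-9 + (2*K)*(2*K)) = 3/(-9 + 4*K**2))
u(U(6, 3))/(-61) - 197/449 = (3/(-9 + 4*(-1/2*6)**2))/(-61) - 197/449 = (3/(-9 + 4*(-3)**2))*(-1/61) - 197*1/449 = (3/(-9 + 4*9))*(-1/61) - 197/449 = (3/(-9 + 36))*(-1/61) - 197/449 = (3/27)*(-1/61) - 197/449 = (3*(1/27))*(-1/61) - 197/449 = (1/9)*(-1/61) - 197/449 = -1/549 - 197/449 = -108602/246501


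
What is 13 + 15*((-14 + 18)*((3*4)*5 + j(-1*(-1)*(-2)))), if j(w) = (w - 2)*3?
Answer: 2893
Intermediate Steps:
j(w) = -6 + 3*w (j(w) = (-2 + w)*3 = -6 + 3*w)
13 + 15*((-14 + 18)*((3*4)*5 + j(-1*(-1)*(-2)))) = 13 + 15*((-14 + 18)*((3*4)*5 + (-6 + 3*(-1*(-1)*(-2))))) = 13 + 15*(4*(12*5 + (-6 + 3*(1*(-2))))) = 13 + 15*(4*(60 + (-6 + 3*(-2)))) = 13 + 15*(4*(60 + (-6 - 6))) = 13 + 15*(4*(60 - 12)) = 13 + 15*(4*48) = 13 + 15*192 = 13 + 2880 = 2893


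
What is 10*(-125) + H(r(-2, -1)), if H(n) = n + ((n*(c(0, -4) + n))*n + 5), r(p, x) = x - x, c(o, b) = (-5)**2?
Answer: -1245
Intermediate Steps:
c(o, b) = 25
r(p, x) = 0
H(n) = 5 + n + n**2*(25 + n) (H(n) = n + ((n*(25 + n))*n + 5) = n + (n**2*(25 + n) + 5) = n + (5 + n**2*(25 + n)) = 5 + n + n**2*(25 + n))
10*(-125) + H(r(-2, -1)) = 10*(-125) + (5 + 0 + 0**3 + 25*0**2) = -1250 + (5 + 0 + 0 + 25*0) = -1250 + (5 + 0 + 0 + 0) = -1250 + 5 = -1245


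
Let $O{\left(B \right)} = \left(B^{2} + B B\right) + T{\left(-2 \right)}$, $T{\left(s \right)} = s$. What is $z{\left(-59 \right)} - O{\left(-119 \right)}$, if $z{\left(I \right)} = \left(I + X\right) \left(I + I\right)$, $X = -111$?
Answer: $-8260$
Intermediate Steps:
$z{\left(I \right)} = 2 I \left(-111 + I\right)$ ($z{\left(I \right)} = \left(I - 111\right) \left(I + I\right) = \left(-111 + I\right) 2 I = 2 I \left(-111 + I\right)$)
$O{\left(B \right)} = -2 + 2 B^{2}$ ($O{\left(B \right)} = \left(B^{2} + B B\right) - 2 = \left(B^{2} + B^{2}\right) - 2 = 2 B^{2} - 2 = -2 + 2 B^{2}$)
$z{\left(-59 \right)} - O{\left(-119 \right)} = 2 \left(-59\right) \left(-111 - 59\right) - \left(-2 + 2 \left(-119\right)^{2}\right) = 2 \left(-59\right) \left(-170\right) - \left(-2 + 2 \cdot 14161\right) = 20060 - \left(-2 + 28322\right) = 20060 - 28320 = -8260$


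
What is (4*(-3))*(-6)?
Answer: 72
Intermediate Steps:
(4*(-3))*(-6) = -12*(-6) = 72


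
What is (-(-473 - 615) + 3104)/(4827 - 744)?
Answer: 4192/4083 ≈ 1.0267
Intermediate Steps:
(-(-473 - 615) + 3104)/(4827 - 744) = (-1*(-1088) + 3104)/4083 = (1088 + 3104)*(1/4083) = 4192*(1/4083) = 4192/4083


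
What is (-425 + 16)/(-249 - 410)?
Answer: 409/659 ≈ 0.62064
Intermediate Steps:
(-425 + 16)/(-249 - 410) = -409/(-659) = -409*(-1/659) = 409/659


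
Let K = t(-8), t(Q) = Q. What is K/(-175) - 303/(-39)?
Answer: 17779/2275 ≈ 7.8149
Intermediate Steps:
K = -8
K/(-175) - 303/(-39) = -8/(-175) - 303/(-39) = -8*(-1/175) - 303*(-1/39) = 8/175 + 101/13 = 17779/2275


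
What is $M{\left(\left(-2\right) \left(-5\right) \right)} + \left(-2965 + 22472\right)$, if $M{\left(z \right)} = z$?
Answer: $19517$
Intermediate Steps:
$M{\left(\left(-2\right) \left(-5\right) \right)} + \left(-2965 + 22472\right) = \left(-2\right) \left(-5\right) + \left(-2965 + 22472\right) = 10 + 19507 = 19517$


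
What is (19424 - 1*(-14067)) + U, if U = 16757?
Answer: 50248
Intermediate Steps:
(19424 - 1*(-14067)) + U = (19424 - 1*(-14067)) + 16757 = (19424 + 14067) + 16757 = 33491 + 16757 = 50248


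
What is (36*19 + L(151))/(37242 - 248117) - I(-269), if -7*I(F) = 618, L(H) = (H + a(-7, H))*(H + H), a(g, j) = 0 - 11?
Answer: 18574286/210875 ≈ 88.082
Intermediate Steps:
a(g, j) = -11
L(H) = 2*H*(-11 + H) (L(H) = (H - 11)*(H + H) = (-11 + H)*(2*H) = 2*H*(-11 + H))
I(F) = -618/7 (I(F) = -⅐*618 = -618/7)
(36*19 + L(151))/(37242 - 248117) - I(-269) = (36*19 + 2*151*(-11 + 151))/(37242 - 248117) - 1*(-618/7) = (684 + 2*151*140)/(-210875) + 618/7 = (684 + 42280)*(-1/210875) + 618/7 = 42964*(-1/210875) + 618/7 = -42964/210875 + 618/7 = 18574286/210875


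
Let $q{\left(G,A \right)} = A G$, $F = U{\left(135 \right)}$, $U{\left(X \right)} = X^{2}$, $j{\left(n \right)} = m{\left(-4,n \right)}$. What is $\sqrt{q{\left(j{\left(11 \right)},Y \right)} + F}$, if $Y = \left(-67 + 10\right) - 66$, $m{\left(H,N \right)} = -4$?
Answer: $\sqrt{18717} \approx 136.81$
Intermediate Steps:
$j{\left(n \right)} = -4$
$Y = -123$ ($Y = -57 - 66 = -123$)
$F = 18225$ ($F = 135^{2} = 18225$)
$\sqrt{q{\left(j{\left(11 \right)},Y \right)} + F} = \sqrt{\left(-123\right) \left(-4\right) + 18225} = \sqrt{492 + 18225} = \sqrt{18717}$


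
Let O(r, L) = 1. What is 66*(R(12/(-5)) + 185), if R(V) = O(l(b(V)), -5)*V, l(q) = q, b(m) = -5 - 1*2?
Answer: 60258/5 ≈ 12052.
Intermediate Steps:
b(m) = -7 (b(m) = -5 - 2 = -7)
R(V) = V (R(V) = 1*V = V)
66*(R(12/(-5)) + 185) = 66*(12/(-5) + 185) = 66*(12*(-⅕) + 185) = 66*(-12/5 + 185) = 66*(913/5) = 60258/5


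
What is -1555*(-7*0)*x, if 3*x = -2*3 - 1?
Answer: 0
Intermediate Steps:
x = -7/3 (x = (-2*3 - 1)/3 = (-6 - 1)/3 = (1/3)*(-7) = -7/3 ≈ -2.3333)
-1555*(-7*0)*x = -1555*(-7*0)*(-7)/3 = -0*(-7)/3 = -1555*0 = 0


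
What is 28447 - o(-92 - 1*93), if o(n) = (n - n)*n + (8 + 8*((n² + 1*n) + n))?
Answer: -242401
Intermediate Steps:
o(n) = 8 + 8*n² + 16*n (o(n) = 0*n + (8 + 8*((n² + n) + n)) = 0 + (8 + 8*((n + n²) + n)) = 0 + (8 + 8*(n² + 2*n)) = 0 + (8 + (8*n² + 16*n)) = 0 + (8 + 8*n² + 16*n) = 8 + 8*n² + 16*n)
28447 - o(-92 - 1*93) = 28447 - (8 + 8*(-92 - 1*93)² + 16*(-92 - 1*93)) = 28447 - (8 + 8*(-92 - 93)² + 16*(-92 - 93)) = 28447 - (8 + 8*(-185)² + 16*(-185)) = 28447 - (8 + 8*34225 - 2960) = 28447 - (8 + 273800 - 2960) = 28447 - 1*270848 = 28447 - 270848 = -242401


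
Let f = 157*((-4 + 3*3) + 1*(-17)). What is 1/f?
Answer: -1/1884 ≈ -0.00053079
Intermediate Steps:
f = -1884 (f = 157*((-4 + 9) - 17) = 157*(5 - 17) = 157*(-12) = -1884)
1/f = 1/(-1884) = -1/1884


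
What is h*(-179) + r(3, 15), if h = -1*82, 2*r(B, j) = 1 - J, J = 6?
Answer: 29351/2 ≈ 14676.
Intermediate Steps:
r(B, j) = -5/2 (r(B, j) = (1 - 1*6)/2 = (1 - 6)/2 = (½)*(-5) = -5/2)
h = -82
h*(-179) + r(3, 15) = -82*(-179) - 5/2 = 14678 - 5/2 = 29351/2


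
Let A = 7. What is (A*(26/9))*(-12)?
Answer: -728/3 ≈ -242.67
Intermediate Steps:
(A*(26/9))*(-12) = (7*(26/9))*(-12) = (182/9)*(-12) = -728/3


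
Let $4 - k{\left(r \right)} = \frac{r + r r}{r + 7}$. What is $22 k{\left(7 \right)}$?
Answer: $0$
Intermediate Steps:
$k{\left(r \right)} = 4 - \frac{r + r^{2}}{7 + r}$ ($k{\left(r \right)} = 4 - \frac{r + r r}{r + 7} = 4 - \frac{r + r^{2}}{7 + r}$)
$22 k{\left(7 \right)} = 22 \frac{28 - 7^{2} + 3 \cdot 7}{7 + 7} = 22 \frac{28 - 49 + 21}{14} = 22 \cdot \frac{1}{14} \cdot 0 = 22 \cdot 0 = 0$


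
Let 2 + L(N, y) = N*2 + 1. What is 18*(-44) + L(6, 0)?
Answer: -781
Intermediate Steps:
L(N, y) = -1 + 2*N (L(N, y) = -2 + (N*2 + 1) = -2 + (2*N + 1) = -2 + (1 + 2*N) = -1 + 2*N)
18*(-44) + L(6, 0) = 18*(-44) + (-1 + 2*6) = -792 + (-1 + 12) = -792 + 11 = -781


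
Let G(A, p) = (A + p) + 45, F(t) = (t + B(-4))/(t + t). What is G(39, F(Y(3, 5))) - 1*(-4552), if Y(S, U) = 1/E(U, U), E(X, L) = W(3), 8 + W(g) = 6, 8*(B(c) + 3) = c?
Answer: 4640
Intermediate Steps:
B(c) = -3 + c/8
W(g) = -2 (W(g) = -8 + 6 = -2)
E(X, L) = -2
Y(S, U) = -½ (Y(S, U) = 1/(-2) = -½)
F(t) = (-7/2 + t)/(2*t) (F(t) = (t + (-3 + (⅛)*(-4)))/(t + t) = (t + (-3 - ½))/((2*t)) = (t - 7/2)*(1/(2*t)) = (-7/2 + t)*(1/(2*t)) = (-7/2 + t)/(2*t))
G(A, p) = 45 + A + p
G(39, F(Y(3, 5))) - 1*(-4552) = (45 + 39 + (-7 + 2*(-½))/(4*(-½))) - 1*(-4552) = (45 + 39 + (¼)*(-2)*(-7 - 1)) + 4552 = (45 + 39 + (¼)*(-2)*(-8)) + 4552 = (45 + 39 + 4) + 4552 = 88 + 4552 = 4640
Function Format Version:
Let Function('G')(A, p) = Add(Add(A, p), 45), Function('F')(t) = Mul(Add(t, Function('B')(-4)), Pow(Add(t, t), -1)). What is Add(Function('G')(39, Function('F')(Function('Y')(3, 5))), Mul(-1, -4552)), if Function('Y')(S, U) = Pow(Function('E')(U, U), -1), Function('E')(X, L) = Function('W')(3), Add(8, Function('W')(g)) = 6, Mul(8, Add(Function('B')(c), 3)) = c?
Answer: 4640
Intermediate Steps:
Function('B')(c) = Add(-3, Mul(Rational(1, 8), c))
Function('W')(g) = -2 (Function('W')(g) = Add(-8, 6) = -2)
Function('E')(X, L) = -2
Function('Y')(S, U) = Rational(-1, 2) (Function('Y')(S, U) = Pow(-2, -1) = Rational(-1, 2))
Function('F')(t) = Mul(Rational(1, 2), Pow(t, -1), Add(Rational(-7, 2), t)) (Function('F')(t) = Mul(Add(t, Add(-3, Mul(Rational(1, 8), -4))), Pow(Add(t, t), -1)) = Mul(Add(t, Add(-3, Rational(-1, 2))), Pow(Mul(2, t), -1)) = Mul(Add(t, Rational(-7, 2)), Mul(Rational(1, 2), Pow(t, -1))) = Mul(Add(Rational(-7, 2), t), Mul(Rational(1, 2), Pow(t, -1))) = Mul(Rational(1, 2), Pow(t, -1), Add(Rational(-7, 2), t)))
Function('G')(A, p) = Add(45, A, p)
Add(Function('G')(39, Function('F')(Function('Y')(3, 5))), Mul(-1, -4552)) = Add(Add(45, 39, Mul(Rational(1, 4), Pow(Rational(-1, 2), -1), Add(-7, Mul(2, Rational(-1, 2))))), Mul(-1, -4552)) = Add(Add(45, 39, Mul(Rational(1, 4), -2, Add(-7, -1))), 4552) = Add(Add(45, 39, Mul(Rational(1, 4), -2, -8)), 4552) = Add(Add(45, 39, 4), 4552) = Add(88, 4552) = 4640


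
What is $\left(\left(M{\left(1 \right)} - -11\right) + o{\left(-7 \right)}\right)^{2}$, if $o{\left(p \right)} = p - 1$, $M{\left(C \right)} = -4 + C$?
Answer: $0$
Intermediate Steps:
$o{\left(p \right)} = -1 + p$
$\left(\left(M{\left(1 \right)} - -11\right) + o{\left(-7 \right)}\right)^{2} = \left(\left(\left(-4 + 1\right) - -11\right) - 8\right)^{2} = \left(\left(-3 + 11\right) - 8\right)^{2} = \left(8 - 8\right)^{2} = 0^{2} = 0$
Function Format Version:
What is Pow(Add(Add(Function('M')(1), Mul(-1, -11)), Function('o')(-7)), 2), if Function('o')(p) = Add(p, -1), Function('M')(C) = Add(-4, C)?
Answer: 0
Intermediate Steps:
Function('o')(p) = Add(-1, p)
Pow(Add(Add(Function('M')(1), Mul(-1, -11)), Function('o')(-7)), 2) = Pow(Add(Add(Add(-4, 1), Mul(-1, -11)), Add(-1, -7)), 2) = Pow(Add(Add(-3, 11), -8), 2) = Pow(Add(8, -8), 2) = Pow(0, 2) = 0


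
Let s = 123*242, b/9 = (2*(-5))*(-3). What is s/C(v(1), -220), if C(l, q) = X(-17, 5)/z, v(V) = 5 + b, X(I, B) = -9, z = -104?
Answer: 1031888/3 ≈ 3.4396e+5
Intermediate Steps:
b = 270 (b = 9*((2*(-5))*(-3)) = 9*(-10*(-3)) = 9*30 = 270)
v(V) = 275 (v(V) = 5 + 270 = 275)
C(l, q) = 9/104 (C(l, q) = -9/(-104) = -9*(-1/104) = 9/104)
s = 29766
s/C(v(1), -220) = 29766/(9/104) = 29766*(104/9) = 1031888/3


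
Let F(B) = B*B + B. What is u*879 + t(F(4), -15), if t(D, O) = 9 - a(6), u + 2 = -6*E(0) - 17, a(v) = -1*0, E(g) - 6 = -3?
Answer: -32514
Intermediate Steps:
E(g) = 3 (E(g) = 6 - 3 = 3)
F(B) = B + B**2 (F(B) = B**2 + B = B + B**2)
a(v) = 0
u = -37 (u = -2 + (-6*3 - 17) = -2 + (-18 - 17) = -2 - 35 = -37)
t(D, O) = 9 (t(D, O) = 9 - 1*0 = 9 + 0 = 9)
u*879 + t(F(4), -15) = -37*879 + 9 = -32523 + 9 = -32514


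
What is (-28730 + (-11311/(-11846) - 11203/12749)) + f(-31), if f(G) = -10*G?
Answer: -4292109173479/151024654 ≈ -28420.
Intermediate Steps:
(-28730 + (-11311/(-11846) - 11203/12749)) + f(-31) = (-28730 + (-11311/(-11846) - 11203/12749)) - 10*(-31) = (-28730 + (-11311*(-1/11846) - 11203*1/12749)) + 310 = (-28730 + (11311/11846 - 11203/12749)) + 310 = (-28730 + 11493201/151024654) + 310 = -4338926816219/151024654 + 310 = -4292109173479/151024654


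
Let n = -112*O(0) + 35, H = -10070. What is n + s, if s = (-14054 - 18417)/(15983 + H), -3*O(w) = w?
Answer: 174484/5913 ≈ 29.509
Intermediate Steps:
O(w) = -w/3
s = -32471/5913 (s = (-14054 - 18417)/(15983 - 10070) = -32471/5913 ≈ -5.4915)
n = 35 (n = -(-112)*0/3 + 35 = -112*0 + 35 = 0 + 35 = 35)
n + s = 35 - 32471/5913 = 174484/5913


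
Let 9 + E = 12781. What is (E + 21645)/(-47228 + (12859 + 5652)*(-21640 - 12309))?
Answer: -34417/628477167 ≈ -5.4763e-5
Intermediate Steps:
E = 12772 (E = -9 + 12781 = 12772)
(E + 21645)/(-47228 + (12859 + 5652)*(-21640 - 12309)) = (12772 + 21645)/(-47228 + (12859 + 5652)*(-21640 - 12309)) = 34417/(-47228 + 18511*(-33949)) = 34417/(-47228 - 628429939) = 34417/(-628477167) = 34417*(-1/628477167) = -34417/628477167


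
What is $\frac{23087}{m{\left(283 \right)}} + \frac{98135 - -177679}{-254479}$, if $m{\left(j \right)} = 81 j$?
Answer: $- \frac{447327649}{5833422117} \approx -0.076684$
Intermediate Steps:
$\frac{23087}{m{\left(283 \right)}} + \frac{98135 - -177679}{-254479} = \frac{23087}{81 \cdot 283} + \frac{98135 - -177679}{-254479} = \frac{23087}{22923} + \left(98135 + 177679\right) \left(- \frac{1}{254479}\right) = 23087 \cdot \frac{1}{22923} + 275814 \left(- \frac{1}{254479}\right) = \frac{23087}{22923} - \frac{275814}{254479} = - \frac{447327649}{5833422117}$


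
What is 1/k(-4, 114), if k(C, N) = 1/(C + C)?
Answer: -8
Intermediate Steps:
k(C, N) = 1/(2*C)
1/k(-4, 114) = 1/((½)/(-4)) = 1/((½)*(-¼)) = 1/(-⅛) = -8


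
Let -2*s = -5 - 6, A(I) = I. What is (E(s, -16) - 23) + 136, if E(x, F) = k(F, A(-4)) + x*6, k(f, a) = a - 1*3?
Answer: 139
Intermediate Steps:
k(f, a) = -3 + a (k(f, a) = a - 3 = -3 + a)
s = 11/2 (s = -(-5 - 6)/2 = -1/2*(-11) = 11/2 ≈ 5.5000)
E(x, F) = -7 + 6*x (E(x, F) = (-3 - 4) + x*6 = -7 + 6*x)
(E(s, -16) - 23) + 136 = ((-7 + 6*(11/2)) - 23) + 136 = ((-7 + 33) - 23) + 136 = (26 - 23) + 136 = 3 + 136 = 139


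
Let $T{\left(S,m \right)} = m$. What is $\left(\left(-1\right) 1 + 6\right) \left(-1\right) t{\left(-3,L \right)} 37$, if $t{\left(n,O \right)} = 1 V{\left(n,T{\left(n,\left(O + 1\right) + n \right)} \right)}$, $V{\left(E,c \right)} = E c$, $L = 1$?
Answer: $-555$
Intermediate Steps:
$t{\left(n,O \right)} = n \left(1 + O + n\right)$ ($t{\left(n,O \right)} = 1 n \left(\left(O + 1\right) + n\right) = 1 n \left(\left(1 + O\right) + n\right) = 1 n \left(1 + O + n\right) = n \left(1 + O + n\right)$)
$\left(\left(-1\right) 1 + 6\right) \left(-1\right) t{\left(-3,L \right)} 37 = \left(\left(-1\right) 1 + 6\right) \left(-1\right) \left(- 3 \left(1 + 1 - 3\right)\right) 37 = \left(-1 + 6\right) \left(-1\right) \left(\left(-3\right) \left(-1\right)\right) 37 = 5 \left(-1\right) 3 \cdot 37 = \left(-5\right) 3 \cdot 37 = \left(-15\right) 37 = -555$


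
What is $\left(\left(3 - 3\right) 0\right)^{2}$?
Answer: $0$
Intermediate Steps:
$\left(\left(3 - 3\right) 0\right)^{2} = \left(0 \cdot 0\right)^{2} = 0^{2} = 0$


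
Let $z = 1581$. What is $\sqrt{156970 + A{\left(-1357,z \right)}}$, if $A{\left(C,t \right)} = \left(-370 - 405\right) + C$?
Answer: $\sqrt{154838} \approx 393.49$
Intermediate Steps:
$A{\left(C,t \right)} = -775 + C$
$\sqrt{156970 + A{\left(-1357,z \right)}} = \sqrt{156970 - 2132} = \sqrt{154838}$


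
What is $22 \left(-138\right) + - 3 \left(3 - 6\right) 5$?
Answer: $-2991$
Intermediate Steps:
$22 \left(-138\right) + - 3 \left(3 - 6\right) 5 = -3036 + - 3 \left(3 - 6\right) 5 = -3036 + \left(-3\right) \left(-3\right) 5 = -3036 + 9 \cdot 5 = -3036 + 45 = -2991$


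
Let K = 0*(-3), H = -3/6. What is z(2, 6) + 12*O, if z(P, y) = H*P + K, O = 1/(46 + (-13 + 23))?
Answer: -11/14 ≈ -0.78571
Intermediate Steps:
H = -½ (H = -3*⅙ = -½ ≈ -0.50000)
K = 0
O = 1/56 (O = 1/(46 + 10) = 1/56 ≈ 0.017857)
z(P, y) = -P/2 (z(P, y) = -P/2 + 0 = -P/2)
z(2, 6) + 12*O = -½*2 + 12*(1/56) = -1 + 3/14 = -11/14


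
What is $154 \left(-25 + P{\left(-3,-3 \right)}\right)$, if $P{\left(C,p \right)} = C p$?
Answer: $-2464$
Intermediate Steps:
$154 \left(-25 + P{\left(-3,-3 \right)}\right) = 154 \left(-25 - -9\right) = 154 \left(-25 + 9\right) = 154 \left(-16\right) = -2464$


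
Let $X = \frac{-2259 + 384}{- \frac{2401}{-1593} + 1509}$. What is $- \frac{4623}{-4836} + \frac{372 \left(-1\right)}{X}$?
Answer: $\frac{482512359469}{1604947500} \approx 300.64$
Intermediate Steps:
$X = - \frac{2986875}{2406238}$ ($X = - \frac{1875}{\left(-2401\right) \left(- \frac{1}{1593}\right) + 1509} = - \frac{1875}{\frac{2401}{1593} + 1509} = - \frac{1875}{\frac{2406238}{1593}} = \left(-1875\right) \frac{1593}{2406238} = - \frac{2986875}{2406238} \approx -1.2413$)
$- \frac{4623}{-4836} + \frac{372 \left(-1\right)}{X} = - \frac{4623}{-4836} + \frac{372 \left(-1\right)}{- \frac{2986875}{2406238}} = \left(-4623\right) \left(- \frac{1}{4836}\right) - - \frac{298373512}{995625} = \frac{1541}{1612} + \frac{298373512}{995625} = \frac{482512359469}{1604947500}$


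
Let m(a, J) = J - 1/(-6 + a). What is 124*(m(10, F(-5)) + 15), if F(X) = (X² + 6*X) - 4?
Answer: 713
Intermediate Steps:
F(X) = -4 + X² + 6*X
124*(m(10, F(-5)) + 15) = 124*((-1 - 6*(-4 + (-5)² + 6*(-5)) + (-4 + (-5)² + 6*(-5))*10)/(-6 + 10) + 15) = 124*((-1 - 6*(-4 + 25 - 30) + (-4 + 25 - 30)*10)/4 + 15) = 124*((-1 - 6*(-9) - 9*10)/4 + 15) = 124*((-1 + 54 - 90)/4 + 15) = 124*((¼)*(-37) + 15) = 124*(-37/4 + 15) = 124*(23/4) = 713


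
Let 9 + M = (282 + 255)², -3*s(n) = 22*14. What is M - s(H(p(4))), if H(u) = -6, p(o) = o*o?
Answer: 865388/3 ≈ 2.8846e+5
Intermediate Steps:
p(o) = o²
s(n) = -308/3 (s(n) = -22*14/3 = -⅓*308 = -308/3)
M = 288360 (M = -9 + (282 + 255)² = -9 + 537² = -9 + 288369 = 288360)
M - s(H(p(4))) = 288360 - 1*(-308/3) = 288360 + 308/3 = 865388/3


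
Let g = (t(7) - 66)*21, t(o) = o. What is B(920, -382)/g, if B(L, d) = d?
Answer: 382/1239 ≈ 0.30831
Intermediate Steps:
g = -1239 (g = (7 - 66)*21 = -59*21 = -1239)
B(920, -382)/g = -382/(-1239) = -382*(-1/1239) = 382/1239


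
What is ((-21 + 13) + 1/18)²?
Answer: 20449/324 ≈ 63.114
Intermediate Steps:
((-21 + 13) + 1/18)² = (-8 + 1/18)² = (-143/18)² = 20449/324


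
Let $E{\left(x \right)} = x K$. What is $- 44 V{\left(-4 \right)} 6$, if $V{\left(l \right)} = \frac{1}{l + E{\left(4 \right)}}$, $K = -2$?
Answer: $22$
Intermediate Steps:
$E{\left(x \right)} = - 2 x$ ($E{\left(x \right)} = x \left(-2\right) = - 2 x$)
$V{\left(l \right)} = \frac{1}{-8 + l}$ ($V{\left(l \right)} = \frac{1}{l - 8} = \frac{1}{-8 + l}$)
$- 44 V{\left(-4 \right)} 6 = - \frac{44}{-8 - 4} \cdot 6 = - \frac{44}{-12} \cdot 6 = \left(-44\right) \left(- \frac{1}{12}\right) 6 = \frac{11}{3} \cdot 6 = 22$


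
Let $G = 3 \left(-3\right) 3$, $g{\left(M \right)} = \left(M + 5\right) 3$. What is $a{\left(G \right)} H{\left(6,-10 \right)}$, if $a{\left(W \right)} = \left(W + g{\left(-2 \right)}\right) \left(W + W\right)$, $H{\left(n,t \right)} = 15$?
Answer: $14580$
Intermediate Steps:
$g{\left(M \right)} = 15 + 3 M$ ($g{\left(M \right)} = \left(5 + M\right) 3 = 15 + 3 M$)
$G = -27$ ($G = \left(-9\right) 3 = -27$)
$a{\left(W \right)} = 2 W \left(9 + W\right)$ ($a{\left(W \right)} = \left(W + \left(15 + 3 \left(-2\right)\right)\right) \left(W + W\right) = \left(W + \left(15 - 6\right)\right) 2 W = \left(W + 9\right) 2 W = \left(9 + W\right) 2 W = 2 W \left(9 + W\right)$)
$a{\left(G \right)} H{\left(6,-10 \right)} = 2 \left(-27\right) \left(9 - 27\right) 15 = 2 \left(-27\right) \left(-18\right) 15 = 972 \cdot 15 = 14580$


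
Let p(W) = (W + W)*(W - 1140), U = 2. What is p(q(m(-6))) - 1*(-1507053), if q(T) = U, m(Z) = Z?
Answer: 1502501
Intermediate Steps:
q(T) = 2
p(W) = 2*W*(-1140 + W) (p(W) = (2*W)*(-1140 + W) = 2*W*(-1140 + W))
p(q(m(-6))) - 1*(-1507053) = 2*2*(-1140 + 2) - 1*(-1507053) = 2*2*(-1138) + 1507053 = -4552 + 1507053 = 1502501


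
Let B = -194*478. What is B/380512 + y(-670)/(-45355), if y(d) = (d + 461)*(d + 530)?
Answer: -16318767/18359704 ≈ -0.88884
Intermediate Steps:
B = -92732
y(d) = (461 + d)*(530 + d)
B/380512 + y(-670)/(-45355) = -92732/380512 + (244330 + (-670)² + 991*(-670))/(-45355) = -92732*1/380512 + (244330 + 448900 - 663970)*(-1/45355) = -23183/95128 + 29260*(-1/45355) = -23183/95128 - 5852/9071 = -16318767/18359704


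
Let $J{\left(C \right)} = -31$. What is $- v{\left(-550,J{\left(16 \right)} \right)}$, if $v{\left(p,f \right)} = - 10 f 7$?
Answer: $-2170$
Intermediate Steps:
$v{\left(p,f \right)} = - 70 f$
$- v{\left(-550,J{\left(16 \right)} \right)} = - \left(-70\right) \left(-31\right) = \left(-1\right) 2170 = -2170$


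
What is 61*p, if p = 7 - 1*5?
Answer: 122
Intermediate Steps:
p = 2 (p = 7 - 5 = 2)
61*p = 61*2 = 122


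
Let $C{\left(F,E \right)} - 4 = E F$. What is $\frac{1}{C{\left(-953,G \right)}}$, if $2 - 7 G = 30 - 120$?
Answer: $- \frac{7}{87648} \approx -7.9865 \cdot 10^{-5}$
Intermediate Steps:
$G = \frac{92}{7}$ ($G = \frac{2}{7} - \frac{30 - 120}{7} = \frac{2}{7} - - \frac{90}{7} = \frac{2}{7} + \frac{90}{7} = \frac{92}{7} \approx 13.143$)
$C{\left(F,E \right)} = 4 + E F$
$\frac{1}{C{\left(-953,G \right)}} = \frac{1}{4 + \frac{92}{7} \left(-953\right)} = \frac{1}{4 - \frac{87676}{7}} = \frac{1}{- \frac{87648}{7}} = - \frac{7}{87648}$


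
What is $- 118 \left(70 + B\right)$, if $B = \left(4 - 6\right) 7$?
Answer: $-6608$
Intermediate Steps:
$B = -14$ ($B = \left(-2\right) 7 = -14$)
$- 118 \left(70 + B\right) = - 118 \left(70 - 14\right) = \left(-118\right) 56 = -6608$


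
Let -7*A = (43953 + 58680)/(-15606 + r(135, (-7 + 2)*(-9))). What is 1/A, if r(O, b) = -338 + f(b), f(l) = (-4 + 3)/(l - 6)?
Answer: 4352719/4002687 ≈ 1.0875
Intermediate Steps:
f(l) = -1/(-6 + l)
r(O, b) = -338 - 1/(-6 + b)
A = 4002687/4352719 (A = -(43953 + 58680)/(7*(-15606 + (2027 - 338*(-7 + 2)*(-9))/(-6 + (-7 + 2)*(-9)))) = -102633/(7*(-15606 + (2027 - (-1690)*(-9))/(-6 - 5*(-9)))) = -102633/(7*(-15606 + (2027 - 338*45)/(-6 + 45))) = -102633/(7*(-15606 + (2027 - 15210)/39)) = -102633/(7*(-15606 + (1/39)*(-13183))) = -102633/(7*(-15606 - 13183/39)) = -102633/(7*(-621817/39)) = -102633*(-39)/(7*621817) = -⅐*(-4002687/621817) = 4002687/4352719 ≈ 0.91958)
1/A = 1/(4002687/4352719) = 4352719/4002687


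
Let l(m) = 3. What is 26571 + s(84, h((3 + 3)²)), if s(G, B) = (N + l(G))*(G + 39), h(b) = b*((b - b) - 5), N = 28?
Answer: 30384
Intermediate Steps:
h(b) = -5*b (h(b) = b*(0 - 5) = b*(-5) = -5*b)
s(G, B) = 1209 + 31*G (s(G, B) = (28 + 3)*(G + 39) = 31*(39 + G) = 1209 + 31*G)
26571 + s(84, h((3 + 3)²)) = 26571 + (1209 + 31*84) = 26571 + (1209 + 2604) = 26571 + 3813 = 30384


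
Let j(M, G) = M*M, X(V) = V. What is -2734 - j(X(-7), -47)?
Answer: -2783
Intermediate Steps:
j(M, G) = M²
-2734 - j(X(-7), -47) = -2734 - 1*(-7)² = -2734 - 1*49 = -2734 - 49 = -2783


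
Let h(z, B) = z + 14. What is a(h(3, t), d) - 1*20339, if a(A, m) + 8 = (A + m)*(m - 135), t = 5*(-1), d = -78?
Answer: -7354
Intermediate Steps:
t = -5
h(z, B) = 14 + z
a(A, m) = -8 + (-135 + m)*(A + m) (a(A, m) = -8 + (A + m)*(m - 135) = -8 + (A + m)*(-135 + m) = -8 + (-135 + m)*(A + m))
a(h(3, t), d) - 1*20339 = (-8 + (-78)² - 135*(14 + 3) - 135*(-78) + (14 + 3)*(-78)) - 1*20339 = (-8 + 6084 - 135*17 + 10530 + 17*(-78)) - 20339 = (-8 + 6084 - 2295 + 10530 - 1326) - 20339 = 12985 - 20339 = -7354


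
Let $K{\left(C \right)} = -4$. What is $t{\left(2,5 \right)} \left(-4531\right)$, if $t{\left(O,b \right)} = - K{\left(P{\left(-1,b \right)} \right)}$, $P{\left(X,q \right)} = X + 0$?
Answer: $-18124$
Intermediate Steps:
$P{\left(X,q \right)} = X$
$t{\left(O,b \right)} = 4$ ($t{\left(O,b \right)} = \left(-1\right) \left(-4\right) = 4$)
$t{\left(2,5 \right)} \left(-4531\right) = 4 \left(-4531\right) = -18124$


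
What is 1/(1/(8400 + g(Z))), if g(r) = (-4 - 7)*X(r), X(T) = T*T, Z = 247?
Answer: -662699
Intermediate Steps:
X(T) = T**2
g(r) = -11*r**2 (g(r) = (-4 - 7)*r**2 = -11*r**2)
1/(1/(8400 + g(Z))) = 1/(1/(8400 - 11*247**2)) = 1/(1/(8400 - 11*61009)) = 1/(1/(8400 - 671099)) = 1/(1/(-662699)) = 1/(-1/662699) = -662699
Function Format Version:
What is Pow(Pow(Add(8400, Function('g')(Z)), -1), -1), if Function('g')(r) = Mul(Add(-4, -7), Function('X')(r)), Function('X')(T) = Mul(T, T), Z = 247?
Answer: -662699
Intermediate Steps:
Function('X')(T) = Pow(T, 2)
Function('g')(r) = Mul(-11, Pow(r, 2)) (Function('g')(r) = Mul(Add(-4, -7), Pow(r, 2)) = Mul(-11, Pow(r, 2)))
Pow(Pow(Add(8400, Function('g')(Z)), -1), -1) = Pow(Pow(Add(8400, Mul(-11, Pow(247, 2))), -1), -1) = Pow(Pow(Add(8400, Mul(-11, 61009)), -1), -1) = Pow(Pow(Add(8400, -671099), -1), -1) = Pow(Pow(-662699, -1), -1) = Pow(Rational(-1, 662699), -1) = -662699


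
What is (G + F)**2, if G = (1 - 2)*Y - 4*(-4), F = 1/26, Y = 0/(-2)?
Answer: 173889/676 ≈ 257.23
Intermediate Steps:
Y = 0 (Y = 0*(-1/2) = 0)
F = 1/26 ≈ 0.038462
G = 16 (G = (1 - 2)*0 - 4*(-4) = -1*0 + 16 = 0 + 16 = 16)
(G + F)**2 = (16 + 1/26)**2 = (417/26)**2 = 173889/676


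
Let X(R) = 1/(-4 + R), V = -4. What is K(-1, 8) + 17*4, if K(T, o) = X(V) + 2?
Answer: 559/8 ≈ 69.875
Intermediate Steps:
K(T, o) = 15/8 (K(T, o) = 1/(-4 - 4) + 2 = 1/(-8) + 2 = -1/8 + 2 = 15/8)
K(-1, 8) + 17*4 = 15/8 + 17*4 = 15/8 + 68 = 559/8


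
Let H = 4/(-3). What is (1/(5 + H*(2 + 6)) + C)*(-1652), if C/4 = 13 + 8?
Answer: -2354100/17 ≈ -1.3848e+5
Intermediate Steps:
C = 84 (C = 4*(13 + 8) = 4*21 = 84)
H = -4/3 (H = 4*(-1/3) = -4/3 ≈ -1.3333)
(1/(5 + H*(2 + 6)) + C)*(-1652) = (1/(5 - 4*(2 + 6)/3) + 84)*(-1652) = (1/(5 - 4/3*8) + 84)*(-1652) = (1/(5 - 32/3) + 84)*(-1652) = (1/(-17/3) + 84)*(-1652) = (-3/17 + 84)*(-1652) = (1425/17)*(-1652) = -2354100/17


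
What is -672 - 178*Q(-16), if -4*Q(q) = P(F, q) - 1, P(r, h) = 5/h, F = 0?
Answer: -23373/32 ≈ -730.41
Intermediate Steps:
Q(q) = ¼ - 5/(4*q) (Q(q) = -(5/q - 1)/4 = -(-1 + 5/q)/4 = ¼ - 5/(4*q))
-672 - 178*Q(-16) = -672 - 89*(-5 - 16)/(2*(-16)) = -672 - 89*(-1)*(-21)/(2*16) = -672 - 178*21/64 = -672 - 1869/32 = -23373/32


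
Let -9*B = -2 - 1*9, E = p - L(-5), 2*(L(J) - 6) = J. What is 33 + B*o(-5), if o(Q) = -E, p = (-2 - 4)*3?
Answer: 1067/18 ≈ 59.278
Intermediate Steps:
L(J) = 6 + J/2
p = -18 (p = -6*3 = -18)
E = -43/2 (E = -18 - (6 + (½)*(-5)) = -18 - (6 - 5/2) = -18 - 1*7/2 = -18 - 7/2 = -43/2 ≈ -21.500)
o(Q) = 43/2 (o(Q) = -1*(-43/2) = 43/2)
B = 11/9 (B = -(-2 - 1*9)/9 = -(-2 - 9)/9 = -⅑*(-11) = 11/9 ≈ 1.2222)
33 + B*o(-5) = 33 + (11/9)*(43/2) = 33 + 473/18 = 1067/18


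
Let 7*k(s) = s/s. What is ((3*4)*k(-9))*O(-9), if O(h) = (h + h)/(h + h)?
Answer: 12/7 ≈ 1.7143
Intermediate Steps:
k(s) = ⅐ (k(s) = (s/s)/7 = (⅐)*1 = ⅐)
O(h) = 1 (O(h) = (2*h)/((2*h)) = (2*h)*(1/(2*h)) = 1)
((3*4)*k(-9))*O(-9) = ((3*4)*(⅐))*1 = (12*(⅐))*1 = (12/7)*1 = 12/7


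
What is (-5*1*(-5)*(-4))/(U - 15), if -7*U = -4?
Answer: 700/101 ≈ 6.9307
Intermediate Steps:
U = 4/7 (U = -⅐*(-4) = 4/7 ≈ 0.57143)
(-5*1*(-5)*(-4))/(U - 15) = (-5*1*(-5)*(-4))/(4/7 - 15) = (-5*(-5)*(-4))/(-101/7) = (-1*(-25)*(-4))*(-7/101) = (25*(-4))*(-7/101) = -100*(-7/101) = 700/101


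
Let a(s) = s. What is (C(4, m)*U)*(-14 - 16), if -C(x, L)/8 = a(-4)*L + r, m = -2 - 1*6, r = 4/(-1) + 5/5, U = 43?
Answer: 299280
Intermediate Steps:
r = -3 (r = 4*(-1) + 5*(1/5) = -4 + 1 = -3)
m = -8 (m = -2 - 6 = -8)
C(x, L) = 24 + 32*L (C(x, L) = -8*(-4*L - 3) = -8*(-3 - 4*L) = 24 + 32*L)
(C(4, m)*U)*(-14 - 16) = ((24 + 32*(-8))*43)*(-14 - 16) = ((24 - 256)*43)*(-30) = -232*43*(-30) = -9976*(-30) = 299280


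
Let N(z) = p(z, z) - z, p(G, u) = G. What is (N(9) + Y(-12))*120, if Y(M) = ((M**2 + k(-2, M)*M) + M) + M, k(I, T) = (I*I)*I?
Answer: 25920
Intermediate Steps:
k(I, T) = I**3 (k(I, T) = I**2*I = I**3)
Y(M) = M**2 - 6*M (Y(M) = ((M**2 + (-2)**3*M) + M) + M = ((M**2 - 8*M) + M) + M = (M**2 - 7*M) + M = M**2 - 6*M)
N(z) = 0 (N(z) = z - z = 0)
(N(9) + Y(-12))*120 = (0 - 12*(-6 - 12))*120 = (0 - 12*(-18))*120 = (0 + 216)*120 = 216*120 = 25920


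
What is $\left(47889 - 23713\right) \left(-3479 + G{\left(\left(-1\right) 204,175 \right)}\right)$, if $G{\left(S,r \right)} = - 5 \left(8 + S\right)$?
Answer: $-60415824$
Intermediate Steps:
$G{\left(S,r \right)} = -40 - 5 S$
$\left(47889 - 23713\right) \left(-3479 + G{\left(\left(-1\right) 204,175 \right)}\right) = \left(47889 - 23713\right) \left(-3479 - \left(40 + 5 \left(\left(-1\right) 204\right)\right)\right) = 24176 \left(-3479 - -980\right) = 24176 \left(-3479 + \left(-40 + 1020\right)\right) = 24176 \left(-3479 + 980\right) = 24176 \left(-2499\right) = -60415824$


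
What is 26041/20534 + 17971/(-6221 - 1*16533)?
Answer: 55880100/116807659 ≈ 0.47839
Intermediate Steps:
26041/20534 + 17971/(-6221 - 1*16533) = 26041*(1/20534) + 17971/(-6221 - 16533) = 26041/20534 + 17971/(-22754) = 26041/20534 + 17971*(-1/22754) = 26041/20534 - 17971/22754 = 55880100/116807659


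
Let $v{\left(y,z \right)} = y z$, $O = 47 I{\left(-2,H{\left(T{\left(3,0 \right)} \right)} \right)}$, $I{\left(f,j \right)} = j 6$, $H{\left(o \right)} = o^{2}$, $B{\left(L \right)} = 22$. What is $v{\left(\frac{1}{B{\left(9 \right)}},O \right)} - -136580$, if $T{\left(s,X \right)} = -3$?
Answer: $\frac{1503649}{11} \approx 1.367 \cdot 10^{5}$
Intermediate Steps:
$I{\left(f,j \right)} = 6 j$
$O = 2538$ ($O = 47 \cdot 6 \left(-3\right)^{2} = 47 \cdot 6 \cdot 9 = 47 \cdot 54 = 2538$)
$v{\left(\frac{1}{B{\left(9 \right)}},O \right)} - -136580 = \frac{1}{22} \cdot 2538 - -136580 = \frac{1}{22} \cdot 2538 + 136580 = \frac{1269}{11} + 136580 = \frac{1503649}{11}$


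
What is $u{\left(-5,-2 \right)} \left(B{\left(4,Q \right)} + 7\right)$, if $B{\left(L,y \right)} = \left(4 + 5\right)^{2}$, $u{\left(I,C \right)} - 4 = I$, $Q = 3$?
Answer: $-88$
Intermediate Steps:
$u{\left(I,C \right)} = 4 + I$
$B{\left(L,y \right)} = 81$ ($B{\left(L,y \right)} = 9^{2} = 81$)
$u{\left(-5,-2 \right)} \left(B{\left(4,Q \right)} + 7\right) = \left(4 - 5\right) \left(81 + 7\right) = \left(-1\right) 88 = -88$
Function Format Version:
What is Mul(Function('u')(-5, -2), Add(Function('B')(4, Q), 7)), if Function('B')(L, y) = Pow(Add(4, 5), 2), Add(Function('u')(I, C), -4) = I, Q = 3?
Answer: -88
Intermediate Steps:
Function('u')(I, C) = Add(4, I)
Function('B')(L, y) = 81 (Function('B')(L, y) = Pow(9, 2) = 81)
Mul(Function('u')(-5, -2), Add(Function('B')(4, Q), 7)) = Mul(Add(4, -5), Add(81, 7)) = Mul(-1, 88) = -88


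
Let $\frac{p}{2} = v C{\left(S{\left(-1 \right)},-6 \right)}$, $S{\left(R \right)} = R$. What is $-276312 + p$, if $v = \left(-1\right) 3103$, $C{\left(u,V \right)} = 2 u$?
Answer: $-263900$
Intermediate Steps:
$v = -3103$
$p = 12412$ ($p = 2 \left(- 3103 \cdot 2 \left(-1\right)\right) = 2 \left(\left(-3103\right) \left(-2\right)\right) = 2 \cdot 6206 = 12412$)
$-276312 + p = -276312 + 12412 = -263900$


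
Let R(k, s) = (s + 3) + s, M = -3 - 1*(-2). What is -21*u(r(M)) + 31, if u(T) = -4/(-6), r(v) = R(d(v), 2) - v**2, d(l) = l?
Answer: 17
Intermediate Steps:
M = -1 (M = -3 + 2 = -1)
R(k, s) = 3 + 2*s (R(k, s) = (3 + s) + s = 3 + 2*s)
r(v) = 7 - v**2 (r(v) = (3 + 2*2) - v**2 = (3 + 4) - v**2 = 7 - v**2)
u(T) = 2/3 (u(T) = -4*(-1/6) = 2/3)
-21*u(r(M)) + 31 = -21*2/3 + 31 = -14 + 31 = 17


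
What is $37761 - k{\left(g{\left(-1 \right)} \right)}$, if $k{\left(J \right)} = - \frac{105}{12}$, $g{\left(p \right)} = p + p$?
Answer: $\frac{151079}{4} \approx 37770.0$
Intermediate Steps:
$g{\left(p \right)} = 2 p$
$k{\left(J \right)} = - \frac{35}{4}$ ($k{\left(J \right)} = \left(-105\right) \frac{1}{12} = - \frac{35}{4}$)
$37761 - k{\left(g{\left(-1 \right)} \right)} = 37761 - - \frac{35}{4} = 37761 + \frac{35}{4} = \frac{151079}{4}$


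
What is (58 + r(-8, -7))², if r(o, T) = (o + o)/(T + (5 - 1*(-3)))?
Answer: 1764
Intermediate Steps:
r(o, T) = 2*o/(8 + T) (r(o, T) = (2*o)/(T + (5 + 3)) = (2*o)/(T + 8) = (2*o)/(8 + T) = 2*o/(8 + T))
(58 + r(-8, -7))² = (58 + 2*(-8)/(8 - 7))² = (58 + 2*(-8)/1)² = (58 + 2*(-8)*1)² = (58 - 16)² = 42² = 1764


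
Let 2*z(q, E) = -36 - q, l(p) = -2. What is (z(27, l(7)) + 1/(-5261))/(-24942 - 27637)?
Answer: 331445/553236238 ≈ 0.00059910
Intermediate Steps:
z(q, E) = -18 - q/2 (z(q, E) = (-36 - q)/2 = -18 - q/2)
(z(27, l(7)) + 1/(-5261))/(-24942 - 27637) = ((-18 - ½*27) + 1/(-5261))/(-24942 - 27637) = ((-18 - 27/2) - 1/5261)/(-52579) = (-63/2 - 1/5261)*(-1/52579) = -331445/10522*(-1/52579) = 331445/553236238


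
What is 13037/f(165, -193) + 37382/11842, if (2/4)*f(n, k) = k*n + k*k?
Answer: 279204405/63994168 ≈ 4.3630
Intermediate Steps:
f(n, k) = 2*k² + 2*k*n (f(n, k) = 2*(k*n + k*k) = 2*(k*n + k²) = 2*(k² + k*n) = 2*k² + 2*k*n)
13037/f(165, -193) + 37382/11842 = 13037/((2*(-193)*(-193 + 165))) + 37382/11842 = 13037/((2*(-193)*(-28))) + 37382*(1/11842) = 13037/10808 + 18691/5921 = 279204405/63994168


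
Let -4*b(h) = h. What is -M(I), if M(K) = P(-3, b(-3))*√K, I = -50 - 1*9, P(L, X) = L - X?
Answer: 15*I*√59/4 ≈ 28.804*I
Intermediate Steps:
b(h) = -h/4
I = -59 (I = -50 - 9 = -59)
M(K) = -15*√K/4 (M(K) = (-3 - (-1)*(-3)/4)*√K = (-3 - 1*¾)*√K = (-3 - ¾)*√K = -15*√K/4)
-M(I) = -(-15)*√(-59)/4 = -(-15)*I*√59/4 = 15*I*√59/4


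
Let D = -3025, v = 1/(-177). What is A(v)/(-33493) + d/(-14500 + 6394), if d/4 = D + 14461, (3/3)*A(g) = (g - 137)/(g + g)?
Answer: -271731507/45249043 ≈ -6.0052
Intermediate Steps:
v = -1/177 ≈ -0.0056497
A(g) = (-137 + g)/(2*g) (A(g) = (g - 137)/(g + g) = (-137 + g)/((2*g)) = (-137 + g)*(1/(2*g)) = (-137 + g)/(2*g))
d = 45744 (d = 4*(-3025 + 14461) = 4*11436 = 45744)
A(v)/(-33493) + d/(-14500 + 6394) = ((-137 - 1/177)/(2*(-1/177)))/(-33493) + 45744/(-14500 + 6394) = ((1/2)*(-177)*(-24250/177))*(-1/33493) + 45744/(-8106) = 12125*(-1/33493) + 45744*(-1/8106) = -12125/33493 - 7624/1351 = -271731507/45249043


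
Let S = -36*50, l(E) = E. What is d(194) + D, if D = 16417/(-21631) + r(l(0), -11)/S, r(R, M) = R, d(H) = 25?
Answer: 524358/21631 ≈ 24.241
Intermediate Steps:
S = -1800 (S = -1*1800 = -1800)
D = -16417/21631 (D = 16417/(-21631) + 0/(-1800) = 16417*(-1/21631) + 0*(-1/1800) = -16417/21631 + 0 = -16417/21631 ≈ -0.75896)
d(194) + D = 25 - 16417/21631 = 524358/21631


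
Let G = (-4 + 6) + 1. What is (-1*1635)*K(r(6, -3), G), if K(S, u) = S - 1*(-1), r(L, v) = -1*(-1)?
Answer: -3270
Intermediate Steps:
G = 3 (G = 2 + 1 = 3)
r(L, v) = 1
K(S, u) = 1 + S (K(S, u) = S + 1 = 1 + S)
(-1*1635)*K(r(6, -3), G) = (-1*1635)*(1 + 1) = -1635*2 = -3270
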